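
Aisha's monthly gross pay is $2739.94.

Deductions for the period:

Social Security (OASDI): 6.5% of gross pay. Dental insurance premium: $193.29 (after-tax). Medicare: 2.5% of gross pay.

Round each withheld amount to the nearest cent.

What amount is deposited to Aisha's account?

$2300.05

Social Security (OASDI): $2739.94 × 0.065 = $178.10
Medicare: $2739.94 × 0.025 = $68.50
Dental insurance premium: $193.29
Total deductions = $178.10 + $68.50 + $193.29 = $439.89
Net pay = $2739.94 − $439.89 = $2300.05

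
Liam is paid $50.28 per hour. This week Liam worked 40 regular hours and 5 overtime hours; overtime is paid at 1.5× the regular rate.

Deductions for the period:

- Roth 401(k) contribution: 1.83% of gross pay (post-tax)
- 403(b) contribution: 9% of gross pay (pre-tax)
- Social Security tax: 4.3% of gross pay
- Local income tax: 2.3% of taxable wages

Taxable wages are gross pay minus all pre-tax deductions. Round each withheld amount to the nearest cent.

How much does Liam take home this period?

Regular pay: 40 × $50.28 = $2,011.20
Overtime pay: 5 × $50.28 × 1.5 = $377.10
Gross pay = $2,011.20 + $377.10 = $2,388.30
403(b) contribution: $2,388.30 × 0.09 = $214.95
Taxable wages = $2,388.30 − $214.95 = $2,173.35
Local income tax: $2,173.35 × 0.023 = $49.99
Social Security tax: $2,388.30 × 0.043 = $102.70
Roth 401(k) contribution: $2,388.30 × 0.0183 = $43.71
Total deductions = $214.95 + $49.99 + $102.70 + $43.71 = $411.35
Net pay = $2,388.30 − $411.35 = $1,976.95

$1,976.95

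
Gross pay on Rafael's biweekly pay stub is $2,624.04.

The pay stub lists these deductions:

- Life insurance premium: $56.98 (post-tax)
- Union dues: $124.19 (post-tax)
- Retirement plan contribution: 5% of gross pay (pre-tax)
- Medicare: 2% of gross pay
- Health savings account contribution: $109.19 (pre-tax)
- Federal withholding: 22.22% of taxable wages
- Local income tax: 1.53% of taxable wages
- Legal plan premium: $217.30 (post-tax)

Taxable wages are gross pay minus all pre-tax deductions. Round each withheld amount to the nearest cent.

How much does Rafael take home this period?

$1,366.58

Health savings account contribution: $109.19
Retirement plan contribution: $2,624.04 × 0.05 = $131.20
Pre-tax total = $109.19 + $131.20 = $240.39
Taxable wages = $2,624.04 − $240.39 = $2,383.65
Federal withholding: $2,383.65 × 0.2222 = $529.65
Local income tax: $2,383.65 × 0.0153 = $36.47
Medicare: $2,624.04 × 0.02 = $52.48
Legal plan premium: $217.30
Union dues: $124.19
Life insurance premium: $56.98
Total deductions = $109.19 + $131.20 + $529.65 + $36.47 + $52.48 + $217.30 + $124.19 + $56.98 = $1,257.46
Net pay = $2,624.04 − $1,257.46 = $1,366.58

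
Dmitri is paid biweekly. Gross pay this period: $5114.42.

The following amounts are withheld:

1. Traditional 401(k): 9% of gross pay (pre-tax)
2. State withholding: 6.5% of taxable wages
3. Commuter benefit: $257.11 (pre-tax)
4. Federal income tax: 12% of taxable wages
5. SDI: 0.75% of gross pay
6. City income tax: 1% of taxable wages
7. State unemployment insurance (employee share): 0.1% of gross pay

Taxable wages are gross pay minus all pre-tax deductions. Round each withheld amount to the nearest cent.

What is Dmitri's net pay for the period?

$3496.12

Commuter benefit: $257.11
Traditional 401(k): $5114.42 × 0.09 = $460.30
Pre-tax total = $257.11 + $460.30 = $717.41
Taxable wages = $5114.42 − $717.41 = $4397.01
City income tax: $4397.01 × 0.01 = $43.97
State withholding: $4397.01 × 0.065 = $285.81
Federal income tax: $4397.01 × 0.12 = $527.64
State unemployment insurance (employee share): $5114.42 × 0.001 = $5.11
SDI: $5114.42 × 0.0075 = $38.36
Total deductions = $257.11 + $460.30 + $43.97 + $285.81 + $527.64 + $5.11 + $38.36 = $1618.30
Net pay = $5114.42 − $1618.30 = $3496.12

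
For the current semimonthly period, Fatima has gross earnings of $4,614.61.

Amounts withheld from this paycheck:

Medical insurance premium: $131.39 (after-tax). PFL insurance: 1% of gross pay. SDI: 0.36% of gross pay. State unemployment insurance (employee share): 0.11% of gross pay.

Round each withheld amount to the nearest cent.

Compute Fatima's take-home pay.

SDI: $4,614.61 × 0.0036 = $16.61
PFL insurance: $4,614.61 × 0.01 = $46.15
State unemployment insurance (employee share): $4,614.61 × 0.0011 = $5.08
Medical insurance premium: $131.39
Total deductions = $16.61 + $46.15 + $5.08 + $131.39 = $199.23
Net pay = $4,614.61 − $199.23 = $4,415.38

$4,415.38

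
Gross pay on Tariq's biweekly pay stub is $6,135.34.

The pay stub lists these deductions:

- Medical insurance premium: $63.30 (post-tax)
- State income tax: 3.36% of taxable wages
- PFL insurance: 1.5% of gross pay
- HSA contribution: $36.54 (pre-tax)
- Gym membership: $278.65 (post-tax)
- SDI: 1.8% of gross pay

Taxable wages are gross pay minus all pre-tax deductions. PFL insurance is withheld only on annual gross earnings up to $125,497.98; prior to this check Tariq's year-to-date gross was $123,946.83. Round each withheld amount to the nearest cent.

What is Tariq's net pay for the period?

HSA contribution: $36.54
Taxable wages = $6,135.34 − $36.54 = $6,098.80
State income tax: $6,098.80 × 0.0336 = $204.92
PFL insurance: only $125,497.98 − $123,946.83 = $1,551.15 of this check is subject → $1,551.15 × 0.015 = $23.27
SDI: $6,135.34 × 0.018 = $110.44
Gym membership: $278.65
Medical insurance premium: $63.30
Total deductions = $36.54 + $204.92 + $23.27 + $110.44 + $278.65 + $63.30 = $717.12
Net pay = $6,135.34 − $717.12 = $5,418.22

$5,418.22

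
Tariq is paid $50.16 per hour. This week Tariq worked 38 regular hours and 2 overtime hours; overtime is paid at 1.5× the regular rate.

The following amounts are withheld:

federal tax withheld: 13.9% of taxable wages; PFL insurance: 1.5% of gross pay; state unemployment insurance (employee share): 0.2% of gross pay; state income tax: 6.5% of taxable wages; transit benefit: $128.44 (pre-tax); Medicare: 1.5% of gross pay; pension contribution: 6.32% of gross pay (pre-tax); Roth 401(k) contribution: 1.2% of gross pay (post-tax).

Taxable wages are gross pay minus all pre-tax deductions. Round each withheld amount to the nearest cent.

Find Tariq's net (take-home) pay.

Regular pay: 38 × $50.16 = $1,906.08
Overtime pay: 2 × $50.16 × 1.5 = $150.48
Gross pay = $1,906.08 + $150.48 = $2,056.56
Transit benefit: $128.44
Pension contribution: $2,056.56 × 0.0632 = $129.97
Pre-tax total = $128.44 + $129.97 = $258.41
Taxable wages = $2,056.56 − $258.41 = $1,798.15
Federal tax withheld: $1,798.15 × 0.139 = $249.94
State income tax: $1,798.15 × 0.065 = $116.88
State unemployment insurance (employee share): $2,056.56 × 0.002 = $4.11
PFL insurance: $2,056.56 × 0.015 = $30.85
Medicare: $2,056.56 × 0.015 = $30.85
Roth 401(k) contribution: $2,056.56 × 0.012 = $24.68
Total deductions = $128.44 + $129.97 + $249.94 + $116.88 + $4.11 + $30.85 + $30.85 + $24.68 = $715.72
Net pay = $2,056.56 − $715.72 = $1,340.84

$1,340.84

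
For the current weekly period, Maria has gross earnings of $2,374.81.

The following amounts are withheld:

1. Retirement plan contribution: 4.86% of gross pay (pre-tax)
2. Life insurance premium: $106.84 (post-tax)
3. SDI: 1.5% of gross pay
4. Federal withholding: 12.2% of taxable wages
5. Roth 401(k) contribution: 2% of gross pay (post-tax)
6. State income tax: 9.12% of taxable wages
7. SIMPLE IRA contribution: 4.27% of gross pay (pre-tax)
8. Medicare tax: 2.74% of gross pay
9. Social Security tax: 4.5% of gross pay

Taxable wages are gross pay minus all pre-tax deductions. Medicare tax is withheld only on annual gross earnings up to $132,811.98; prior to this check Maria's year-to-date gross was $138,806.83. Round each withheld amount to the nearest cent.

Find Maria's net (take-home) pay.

Retirement plan contribution: $2,374.81 × 0.0486 = $115.42
SIMPLE IRA contribution: $2,374.81 × 0.0427 = $101.40
Pre-tax total = $115.42 + $101.40 = $216.82
Taxable wages = $2,374.81 − $216.82 = $2,157.99
State income tax: $2,157.99 × 0.0912 = $196.81
Federal withholding: $2,157.99 × 0.122 = $263.27
Social Security tax: $2,374.81 × 0.045 = $106.87
Medicare tax: annual cap $132,811.98 already reached (YTD $138,806.83), so $0.00
SDI: $2,374.81 × 0.015 = $35.62
Roth 401(k) contribution: $2,374.81 × 0.02 = $47.50
Life insurance premium: $106.84
Total deductions = $115.42 + $101.40 + $196.81 + $263.27 + $106.87 + $0.00 + $35.62 + $47.50 + $106.84 = $973.73
Net pay = $2,374.81 − $973.73 = $1,401.08

$1,401.08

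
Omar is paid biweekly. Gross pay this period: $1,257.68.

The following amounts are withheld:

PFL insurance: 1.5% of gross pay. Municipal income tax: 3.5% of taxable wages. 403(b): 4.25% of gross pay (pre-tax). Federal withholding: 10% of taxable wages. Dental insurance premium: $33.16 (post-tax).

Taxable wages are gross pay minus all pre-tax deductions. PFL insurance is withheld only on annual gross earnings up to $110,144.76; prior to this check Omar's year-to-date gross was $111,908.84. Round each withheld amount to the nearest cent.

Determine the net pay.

403(b): $1,257.68 × 0.0425 = $53.45
Taxable wages = $1,257.68 − $53.45 = $1,204.23
Municipal income tax: $1,204.23 × 0.035 = $42.15
Federal withholding: $1,204.23 × 0.1 = $120.42
PFL insurance: annual cap $110,144.76 already reached (YTD $111,908.84), so $0.00
Dental insurance premium: $33.16
Total deductions = $53.45 + $42.15 + $120.42 + $0.00 + $33.16 = $249.18
Net pay = $1,257.68 − $249.18 = $1,008.50

$1,008.50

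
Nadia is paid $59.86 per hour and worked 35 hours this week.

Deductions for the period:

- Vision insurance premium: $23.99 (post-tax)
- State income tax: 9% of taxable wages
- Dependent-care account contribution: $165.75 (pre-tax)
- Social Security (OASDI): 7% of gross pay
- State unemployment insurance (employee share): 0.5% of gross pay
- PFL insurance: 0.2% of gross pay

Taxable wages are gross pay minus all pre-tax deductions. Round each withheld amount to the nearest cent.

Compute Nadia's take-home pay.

$1,570.39

Gross pay: 35 × $59.86 = $2,095.10
Dependent-care account contribution: $165.75
Taxable wages = $2,095.10 − $165.75 = $1,929.35
State income tax: $1,929.35 × 0.09 = $173.64
Social Security (OASDI): $2,095.10 × 0.07 = $146.66
PFL insurance: $2,095.10 × 0.002 = $4.19
State unemployment insurance (employee share): $2,095.10 × 0.005 = $10.48
Vision insurance premium: $23.99
Total deductions = $165.75 + $173.64 + $146.66 + $4.19 + $10.48 + $23.99 = $524.71
Net pay = $2,095.10 − $524.71 = $1,570.39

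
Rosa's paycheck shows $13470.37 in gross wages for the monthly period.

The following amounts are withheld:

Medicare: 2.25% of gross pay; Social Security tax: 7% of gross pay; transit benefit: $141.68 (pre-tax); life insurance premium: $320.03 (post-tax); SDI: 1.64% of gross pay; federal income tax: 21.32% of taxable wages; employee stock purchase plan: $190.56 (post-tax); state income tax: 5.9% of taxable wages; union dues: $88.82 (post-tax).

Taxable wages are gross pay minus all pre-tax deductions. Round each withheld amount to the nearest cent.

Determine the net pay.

$7634.29

Transit benefit: $141.68
Taxable wages = $13470.37 − $141.68 = $13328.69
Federal income tax: $13328.69 × 0.2132 = $2841.68
State income tax: $13328.69 × 0.059 = $786.39
Medicare: $13470.37 × 0.0225 = $303.08
Social Security tax: $13470.37 × 0.07 = $942.93
SDI: $13470.37 × 0.0164 = $220.91
Employee stock purchase plan: $190.56
Union dues: $88.82
Life insurance premium: $320.03
Total deductions = $141.68 + $2841.68 + $786.39 + $303.08 + $942.93 + $220.91 + $190.56 + $88.82 + $320.03 = $5836.08
Net pay = $13470.37 − $5836.08 = $7634.29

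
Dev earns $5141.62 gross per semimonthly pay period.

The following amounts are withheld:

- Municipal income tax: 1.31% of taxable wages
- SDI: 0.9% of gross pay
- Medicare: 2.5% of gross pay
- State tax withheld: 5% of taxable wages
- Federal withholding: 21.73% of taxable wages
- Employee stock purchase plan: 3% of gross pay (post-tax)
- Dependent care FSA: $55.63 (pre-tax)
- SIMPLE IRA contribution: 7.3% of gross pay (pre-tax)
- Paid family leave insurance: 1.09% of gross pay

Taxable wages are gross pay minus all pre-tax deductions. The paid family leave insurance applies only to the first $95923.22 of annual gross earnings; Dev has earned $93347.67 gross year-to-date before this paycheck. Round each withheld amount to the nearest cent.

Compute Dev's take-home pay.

$3032.66

SIMPLE IRA contribution: $5141.62 × 0.073 = $375.34
Dependent care FSA: $55.63
Pre-tax total = $375.34 + $55.63 = $430.97
Taxable wages = $5141.62 − $430.97 = $4710.65
State tax withheld: $4710.65 × 0.05 = $235.53
Municipal income tax: $4710.65 × 0.0131 = $61.71
Federal withholding: $4710.65 × 0.2173 = $1023.62
SDI: $5141.62 × 0.009 = $46.27
Medicare: $5141.62 × 0.025 = $128.54
Paid family leave insurance: only $95923.22 − $93347.67 = $2575.55 of this check is subject → $2575.55 × 0.0109 = $28.07
Employee stock purchase plan: $5141.62 × 0.03 = $154.25
Total deductions = $375.34 + $55.63 + $235.53 + $61.71 + $1023.62 + $46.27 + $128.54 + $28.07 + $154.25 = $2108.96
Net pay = $5141.62 − $2108.96 = $3032.66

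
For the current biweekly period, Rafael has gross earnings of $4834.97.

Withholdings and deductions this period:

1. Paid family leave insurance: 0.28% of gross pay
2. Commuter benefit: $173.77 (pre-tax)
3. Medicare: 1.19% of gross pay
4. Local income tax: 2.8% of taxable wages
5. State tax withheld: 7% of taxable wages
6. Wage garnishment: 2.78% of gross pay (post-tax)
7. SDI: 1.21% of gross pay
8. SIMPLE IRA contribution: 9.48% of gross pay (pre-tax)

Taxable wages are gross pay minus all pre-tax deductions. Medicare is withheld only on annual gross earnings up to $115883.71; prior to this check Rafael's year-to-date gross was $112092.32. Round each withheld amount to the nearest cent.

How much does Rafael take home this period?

$3539.39

SIMPLE IRA contribution: $4834.97 × 0.0948 = $458.36
Commuter benefit: $173.77
Pre-tax total = $458.36 + $173.77 = $632.13
Taxable wages = $4834.97 − $632.13 = $4202.84
Local income tax: $4202.84 × 0.028 = $117.68
State tax withheld: $4202.84 × 0.07 = $294.20
Medicare: only $115883.71 − $112092.32 = $3791.39 of this check is subject → $3791.39 × 0.0119 = $45.12
SDI: $4834.97 × 0.0121 = $58.50
Paid family leave insurance: $4834.97 × 0.0028 = $13.54
Wage garnishment: $4834.97 × 0.0278 = $134.41
Total deductions = $458.36 + $173.77 + $117.68 + $294.20 + $45.12 + $58.50 + $13.54 + $134.41 = $1295.58
Net pay = $4834.97 − $1295.58 = $3539.39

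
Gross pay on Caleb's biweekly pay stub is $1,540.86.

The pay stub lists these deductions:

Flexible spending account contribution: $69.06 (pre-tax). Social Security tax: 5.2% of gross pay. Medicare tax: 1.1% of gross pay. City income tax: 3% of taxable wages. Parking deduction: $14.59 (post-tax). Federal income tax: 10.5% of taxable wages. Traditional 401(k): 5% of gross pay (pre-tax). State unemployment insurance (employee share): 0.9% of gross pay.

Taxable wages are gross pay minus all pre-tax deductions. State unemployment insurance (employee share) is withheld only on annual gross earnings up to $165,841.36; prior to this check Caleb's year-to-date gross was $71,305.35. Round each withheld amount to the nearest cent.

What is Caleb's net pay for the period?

$1,080.94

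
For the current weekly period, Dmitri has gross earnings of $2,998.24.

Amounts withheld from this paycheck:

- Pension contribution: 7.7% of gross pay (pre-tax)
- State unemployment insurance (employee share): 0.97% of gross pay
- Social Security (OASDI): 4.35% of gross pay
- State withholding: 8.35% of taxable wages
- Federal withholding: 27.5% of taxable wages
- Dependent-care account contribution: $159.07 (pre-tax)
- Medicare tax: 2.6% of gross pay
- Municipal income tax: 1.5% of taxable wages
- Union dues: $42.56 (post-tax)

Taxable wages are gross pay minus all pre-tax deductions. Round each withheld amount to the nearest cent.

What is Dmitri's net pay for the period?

$1,354.10

Dependent-care account contribution: $159.07
Pension contribution: $2,998.24 × 0.077 = $230.86
Pre-tax total = $159.07 + $230.86 = $389.93
Taxable wages = $2,998.24 − $389.93 = $2,608.31
Federal withholding: $2,608.31 × 0.275 = $717.29
Municipal income tax: $2,608.31 × 0.015 = $39.12
State withholding: $2,608.31 × 0.0835 = $217.79
Medicare tax: $2,998.24 × 0.026 = $77.95
Social Security (OASDI): $2,998.24 × 0.0435 = $130.42
State unemployment insurance (employee share): $2,998.24 × 0.0097 = $29.08
Union dues: $42.56
Total deductions = $159.07 + $230.86 + $717.29 + $39.12 + $217.79 + $77.95 + $130.42 + $29.08 + $42.56 = $1,644.14
Net pay = $2,998.24 − $1,644.14 = $1,354.10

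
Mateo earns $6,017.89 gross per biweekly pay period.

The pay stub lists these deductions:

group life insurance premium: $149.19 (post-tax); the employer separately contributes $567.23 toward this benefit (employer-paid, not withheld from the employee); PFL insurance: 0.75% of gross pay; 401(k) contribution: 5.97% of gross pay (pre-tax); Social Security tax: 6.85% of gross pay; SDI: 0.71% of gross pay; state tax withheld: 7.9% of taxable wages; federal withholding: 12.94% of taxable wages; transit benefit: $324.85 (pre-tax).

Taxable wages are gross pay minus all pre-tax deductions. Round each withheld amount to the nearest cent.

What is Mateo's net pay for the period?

$3,572.93

Transit benefit: $324.85
401(k) contribution: $6,017.89 × 0.0597 = $359.27
Pre-tax total = $324.85 + $359.27 = $684.12
Taxable wages = $6,017.89 − $684.12 = $5,333.77
Federal withholding: $5,333.77 × 0.1294 = $690.19
State tax withheld: $5,333.77 × 0.079 = $421.37
SDI: $6,017.89 × 0.0071 = $42.73
Social Security tax: $6,017.89 × 0.0685 = $412.23
PFL insurance: $6,017.89 × 0.0075 = $45.13
Group life insurance premium: $149.19
(Employer's $567.23 toward group life insurance premium is not withheld from the employee.)
Total deductions = $324.85 + $359.27 + $690.19 + $421.37 + $42.73 + $412.23 + $45.13 + $149.19 = $2,444.96
Net pay = $6,017.89 − $2,444.96 = $3,572.93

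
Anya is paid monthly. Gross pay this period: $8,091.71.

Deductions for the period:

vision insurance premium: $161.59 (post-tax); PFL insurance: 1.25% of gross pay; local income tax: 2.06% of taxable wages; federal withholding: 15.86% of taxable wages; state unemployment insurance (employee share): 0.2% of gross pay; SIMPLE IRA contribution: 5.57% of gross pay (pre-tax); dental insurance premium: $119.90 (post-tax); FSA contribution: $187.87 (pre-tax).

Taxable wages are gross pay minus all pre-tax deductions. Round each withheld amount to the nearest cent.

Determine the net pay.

$5,718.71

SIMPLE IRA contribution: $8,091.71 × 0.0557 = $450.71
FSA contribution: $187.87
Pre-tax total = $450.71 + $187.87 = $638.58
Taxable wages = $8,091.71 − $638.58 = $7,453.13
Local income tax: $7,453.13 × 0.0206 = $153.53
Federal withholding: $7,453.13 × 0.1586 = $1,182.07
PFL insurance: $8,091.71 × 0.0125 = $101.15
State unemployment insurance (employee share): $8,091.71 × 0.002 = $16.18
Vision insurance premium: $161.59
Dental insurance premium: $119.90
Total deductions = $450.71 + $187.87 + $153.53 + $1,182.07 + $101.15 + $16.18 + $161.59 + $119.90 = $2,373.00
Net pay = $8,091.71 − $2,373.00 = $5,718.71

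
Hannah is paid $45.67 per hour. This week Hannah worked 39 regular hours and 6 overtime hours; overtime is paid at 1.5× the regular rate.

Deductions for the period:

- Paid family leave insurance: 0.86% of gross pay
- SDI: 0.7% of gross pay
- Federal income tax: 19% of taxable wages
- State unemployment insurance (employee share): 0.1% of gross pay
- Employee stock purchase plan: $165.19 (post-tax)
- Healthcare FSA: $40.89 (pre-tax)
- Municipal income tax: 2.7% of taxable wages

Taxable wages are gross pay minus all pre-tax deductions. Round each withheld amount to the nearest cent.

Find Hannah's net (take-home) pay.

$1,482.87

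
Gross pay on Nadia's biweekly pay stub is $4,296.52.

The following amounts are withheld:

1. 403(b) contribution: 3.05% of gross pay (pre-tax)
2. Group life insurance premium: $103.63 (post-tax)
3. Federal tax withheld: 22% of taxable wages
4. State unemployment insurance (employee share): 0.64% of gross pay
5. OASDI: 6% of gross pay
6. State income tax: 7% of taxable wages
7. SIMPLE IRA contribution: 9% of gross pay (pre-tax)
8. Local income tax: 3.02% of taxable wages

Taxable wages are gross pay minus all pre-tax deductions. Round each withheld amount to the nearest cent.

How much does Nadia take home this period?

403(b) contribution: $4,296.52 × 0.0305 = $131.04
SIMPLE IRA contribution: $4,296.52 × 0.09 = $386.69
Pre-tax total = $131.04 + $386.69 = $517.73
Taxable wages = $4,296.52 − $517.73 = $3,778.79
State income tax: $3,778.79 × 0.07 = $264.52
Federal tax withheld: $3,778.79 × 0.22 = $831.33
Local income tax: $3,778.79 × 0.0302 = $114.12
OASDI: $4,296.52 × 0.06 = $257.79
State unemployment insurance (employee share): $4,296.52 × 0.0064 = $27.50
Group life insurance premium: $103.63
Total deductions = $131.04 + $386.69 + $264.52 + $831.33 + $114.12 + $257.79 + $27.50 + $103.63 = $2,116.62
Net pay = $4,296.52 − $2,116.62 = $2,179.90

$2,179.90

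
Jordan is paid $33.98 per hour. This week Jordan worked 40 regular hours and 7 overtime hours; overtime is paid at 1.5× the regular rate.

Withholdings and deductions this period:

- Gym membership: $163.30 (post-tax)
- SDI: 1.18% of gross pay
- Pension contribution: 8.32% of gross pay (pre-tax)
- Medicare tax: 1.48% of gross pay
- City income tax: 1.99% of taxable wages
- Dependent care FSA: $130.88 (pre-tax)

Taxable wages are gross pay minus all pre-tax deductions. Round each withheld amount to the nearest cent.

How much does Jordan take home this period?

$1204.69

Regular pay: 40 × $33.98 = $1359.20
Overtime pay: 7 × $33.98 × 1.5 = $356.79
Gross pay = $1359.20 + $356.79 = $1715.99
Pension contribution: $1715.99 × 0.0832 = $142.77
Dependent care FSA: $130.88
Pre-tax total = $142.77 + $130.88 = $273.65
Taxable wages = $1715.99 − $273.65 = $1442.34
City income tax: $1442.34 × 0.0199 = $28.70
SDI: $1715.99 × 0.0118 = $20.25
Medicare tax: $1715.99 × 0.0148 = $25.40
Gym membership: $163.30
Total deductions = $142.77 + $130.88 + $28.70 + $20.25 + $25.40 + $163.30 = $511.30
Net pay = $1715.99 − $511.30 = $1204.69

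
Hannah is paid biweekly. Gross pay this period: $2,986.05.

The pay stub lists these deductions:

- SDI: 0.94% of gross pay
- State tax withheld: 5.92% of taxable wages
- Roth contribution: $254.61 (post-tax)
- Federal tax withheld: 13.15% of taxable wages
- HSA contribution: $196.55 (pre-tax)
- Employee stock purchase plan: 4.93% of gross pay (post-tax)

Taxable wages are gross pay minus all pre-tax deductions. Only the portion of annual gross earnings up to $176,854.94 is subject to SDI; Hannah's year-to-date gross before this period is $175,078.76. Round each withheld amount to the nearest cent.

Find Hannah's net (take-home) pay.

HSA contribution: $196.55
Taxable wages = $2,986.05 − $196.55 = $2,789.50
Federal tax withheld: $2,789.50 × 0.1315 = $366.82
State tax withheld: $2,789.50 × 0.0592 = $165.14
SDI: only $176,854.94 − $175,078.76 = $1,776.18 of this check is subject → $1,776.18 × 0.0094 = $16.70
Roth contribution: $254.61
Employee stock purchase plan: $2,986.05 × 0.0493 = $147.21
Total deductions = $196.55 + $366.82 + $165.14 + $16.70 + $254.61 + $147.21 = $1,147.03
Net pay = $2,986.05 − $1,147.03 = $1,839.02

$1,839.02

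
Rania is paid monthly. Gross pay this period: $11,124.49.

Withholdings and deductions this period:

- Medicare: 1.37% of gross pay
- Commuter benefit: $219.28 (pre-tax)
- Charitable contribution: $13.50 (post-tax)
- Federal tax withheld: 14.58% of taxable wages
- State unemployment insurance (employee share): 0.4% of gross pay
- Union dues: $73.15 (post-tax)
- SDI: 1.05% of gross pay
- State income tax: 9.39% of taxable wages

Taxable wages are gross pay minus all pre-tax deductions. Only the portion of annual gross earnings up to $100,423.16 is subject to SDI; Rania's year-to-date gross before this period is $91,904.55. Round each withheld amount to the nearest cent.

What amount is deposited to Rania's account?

$7,918.22

Commuter benefit: $219.28
Taxable wages = $11,124.49 − $219.28 = $10,905.21
Federal tax withheld: $10,905.21 × 0.1458 = $1,589.98
State income tax: $10,905.21 × 0.0939 = $1,024.00
State unemployment insurance (employee share): $11,124.49 × 0.004 = $44.50
Medicare: $11,124.49 × 0.0137 = $152.41
SDI: only $100,423.16 − $91,904.55 = $8,518.61 of this check is subject → $8,518.61 × 0.0105 = $89.45
Charitable contribution: $13.50
Union dues: $73.15
Total deductions = $219.28 + $1,589.98 + $1,024.00 + $44.50 + $152.41 + $89.45 + $13.50 + $73.15 = $3,206.27
Net pay = $11,124.49 − $3,206.27 = $7,918.22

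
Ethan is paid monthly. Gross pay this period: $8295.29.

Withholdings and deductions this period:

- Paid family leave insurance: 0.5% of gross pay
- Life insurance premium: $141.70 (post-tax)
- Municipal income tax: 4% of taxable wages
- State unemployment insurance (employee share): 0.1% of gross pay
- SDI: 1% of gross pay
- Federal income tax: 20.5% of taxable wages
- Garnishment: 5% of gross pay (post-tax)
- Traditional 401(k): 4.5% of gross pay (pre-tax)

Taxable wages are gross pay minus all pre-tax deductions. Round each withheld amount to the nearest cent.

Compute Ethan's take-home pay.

$5291.92

Traditional 401(k): $8295.29 × 0.045 = $373.29
Taxable wages = $8295.29 − $373.29 = $7922.00
Municipal income tax: $7922.00 × 0.04 = $316.88
Federal income tax: $7922.00 × 0.205 = $1624.01
State unemployment insurance (employee share): $8295.29 × 0.001 = $8.30
SDI: $8295.29 × 0.01 = $82.95
Paid family leave insurance: $8295.29 × 0.005 = $41.48
Garnishment: $8295.29 × 0.05 = $414.76
Life insurance premium: $141.70
Total deductions = $373.29 + $316.88 + $1624.01 + $8.30 + $82.95 + $41.48 + $414.76 + $141.70 = $3003.37
Net pay = $8295.29 − $3003.37 = $5291.92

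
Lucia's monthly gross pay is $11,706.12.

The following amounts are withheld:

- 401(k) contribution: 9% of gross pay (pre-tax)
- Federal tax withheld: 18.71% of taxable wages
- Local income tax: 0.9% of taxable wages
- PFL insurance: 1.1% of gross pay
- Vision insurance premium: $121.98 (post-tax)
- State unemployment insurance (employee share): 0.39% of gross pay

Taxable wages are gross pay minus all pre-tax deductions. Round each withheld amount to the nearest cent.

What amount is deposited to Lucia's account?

$8,267.20

401(k) contribution: $11,706.12 × 0.09 = $1,053.55
Taxable wages = $11,706.12 − $1,053.55 = $10,652.57
Local income tax: $10,652.57 × 0.009 = $95.87
Federal tax withheld: $10,652.57 × 0.1871 = $1,993.10
PFL insurance: $11,706.12 × 0.011 = $128.77
State unemployment insurance (employee share): $11,706.12 × 0.0039 = $45.65
Vision insurance premium: $121.98
Total deductions = $1,053.55 + $95.87 + $1,993.10 + $128.77 + $45.65 + $121.98 = $3,438.92
Net pay = $11,706.12 − $3,438.92 = $8,267.20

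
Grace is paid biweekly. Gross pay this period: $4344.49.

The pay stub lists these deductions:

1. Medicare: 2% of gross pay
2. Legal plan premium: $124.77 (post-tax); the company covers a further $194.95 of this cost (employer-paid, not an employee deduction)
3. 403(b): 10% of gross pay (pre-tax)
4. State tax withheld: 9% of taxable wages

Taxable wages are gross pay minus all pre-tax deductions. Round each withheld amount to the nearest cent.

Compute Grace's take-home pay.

$3346.48

403(b): $4344.49 × 0.1 = $434.45
Taxable wages = $4344.49 − $434.45 = $3910.04
State tax withheld: $3910.04 × 0.09 = $351.90
Medicare: $4344.49 × 0.02 = $86.89
Legal plan premium: $124.77
(Employer's $194.95 toward legal plan premium is not withheld from the employee.)
Total deductions = $434.45 + $351.90 + $86.89 + $124.77 = $998.01
Net pay = $4344.49 − $998.01 = $3346.48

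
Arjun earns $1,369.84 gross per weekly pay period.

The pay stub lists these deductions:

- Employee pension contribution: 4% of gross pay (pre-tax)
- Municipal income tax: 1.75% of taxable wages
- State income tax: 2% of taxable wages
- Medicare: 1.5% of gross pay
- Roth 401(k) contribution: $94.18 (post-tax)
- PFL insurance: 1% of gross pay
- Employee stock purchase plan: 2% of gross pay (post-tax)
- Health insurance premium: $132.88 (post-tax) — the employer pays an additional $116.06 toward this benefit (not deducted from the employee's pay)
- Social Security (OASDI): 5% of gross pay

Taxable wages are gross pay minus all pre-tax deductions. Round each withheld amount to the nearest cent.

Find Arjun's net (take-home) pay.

Employee pension contribution: $1,369.84 × 0.04 = $54.79
Taxable wages = $1,369.84 − $54.79 = $1,315.05
State income tax: $1,315.05 × 0.02 = $26.30
Municipal income tax: $1,315.05 × 0.0175 = $23.01
Social Security (OASDI): $1,369.84 × 0.05 = $68.49
Medicare: $1,369.84 × 0.015 = $20.55
PFL insurance: $1,369.84 × 0.01 = $13.70
Employee stock purchase plan: $1,369.84 × 0.02 = $27.40
Health insurance premium: $132.88
Roth 401(k) contribution: $94.18
(Employer's $116.06 toward health insurance premium is not withheld from the employee.)
Total deductions = $54.79 + $26.30 + $23.01 + $68.49 + $20.55 + $13.70 + $27.40 + $132.88 + $94.18 = $461.30
Net pay = $1,369.84 − $461.30 = $908.54

$908.54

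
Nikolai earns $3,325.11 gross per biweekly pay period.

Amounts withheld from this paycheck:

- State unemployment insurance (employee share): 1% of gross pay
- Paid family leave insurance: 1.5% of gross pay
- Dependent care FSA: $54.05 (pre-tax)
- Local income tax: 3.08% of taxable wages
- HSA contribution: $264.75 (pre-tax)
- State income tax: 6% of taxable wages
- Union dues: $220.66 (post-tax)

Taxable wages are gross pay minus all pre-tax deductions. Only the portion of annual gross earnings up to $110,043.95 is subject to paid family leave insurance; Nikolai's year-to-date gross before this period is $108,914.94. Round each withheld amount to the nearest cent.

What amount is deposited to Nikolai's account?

HSA contribution: $264.75
Dependent care FSA: $54.05
Pre-tax total = $264.75 + $54.05 = $318.80
Taxable wages = $3,325.11 − $318.80 = $3,006.31
State income tax: $3,006.31 × 0.06 = $180.38
Local income tax: $3,006.31 × 0.0308 = $92.59
Paid family leave insurance: only $110,043.95 − $108,914.94 = $1,129.01 of this check is subject → $1,129.01 × 0.015 = $16.94
State unemployment insurance (employee share): $3,325.11 × 0.01 = $33.25
Union dues: $220.66
Total deductions = $264.75 + $54.05 + $180.38 + $92.59 + $16.94 + $33.25 + $220.66 = $862.62
Net pay = $3,325.11 − $862.62 = $2,462.49

$2,462.49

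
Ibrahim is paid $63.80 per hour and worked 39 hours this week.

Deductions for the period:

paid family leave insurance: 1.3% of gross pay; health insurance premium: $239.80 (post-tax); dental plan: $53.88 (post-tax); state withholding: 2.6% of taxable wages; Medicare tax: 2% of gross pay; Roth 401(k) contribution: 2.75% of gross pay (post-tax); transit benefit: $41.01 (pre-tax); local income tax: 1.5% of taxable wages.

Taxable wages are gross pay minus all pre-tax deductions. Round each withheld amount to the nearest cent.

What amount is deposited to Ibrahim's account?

$1902.63

Gross pay: 39 × $63.80 = $2488.20
Transit benefit: $41.01
Taxable wages = $2488.20 − $41.01 = $2447.19
State withholding: $2447.19 × 0.026 = $63.63
Local income tax: $2447.19 × 0.015 = $36.71
Paid family leave insurance: $2488.20 × 0.013 = $32.35
Medicare tax: $2488.20 × 0.02 = $49.76
Health insurance premium: $239.80
Dental plan: $53.88
Roth 401(k) contribution: $2488.20 × 0.0275 = $68.43
Total deductions = $41.01 + $63.63 + $36.71 + $32.35 + $49.76 + $239.80 + $53.88 + $68.43 = $585.57
Net pay = $2488.20 − $585.57 = $1902.63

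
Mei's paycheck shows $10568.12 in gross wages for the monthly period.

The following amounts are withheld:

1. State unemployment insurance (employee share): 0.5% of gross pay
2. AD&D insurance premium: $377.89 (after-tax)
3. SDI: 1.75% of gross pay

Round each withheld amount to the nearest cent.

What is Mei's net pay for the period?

$9952.45

SDI: $10568.12 × 0.0175 = $184.94
State unemployment insurance (employee share): $10568.12 × 0.005 = $52.84
AD&D insurance premium: $377.89
Total deductions = $184.94 + $52.84 + $377.89 = $615.67
Net pay = $10568.12 − $615.67 = $9952.45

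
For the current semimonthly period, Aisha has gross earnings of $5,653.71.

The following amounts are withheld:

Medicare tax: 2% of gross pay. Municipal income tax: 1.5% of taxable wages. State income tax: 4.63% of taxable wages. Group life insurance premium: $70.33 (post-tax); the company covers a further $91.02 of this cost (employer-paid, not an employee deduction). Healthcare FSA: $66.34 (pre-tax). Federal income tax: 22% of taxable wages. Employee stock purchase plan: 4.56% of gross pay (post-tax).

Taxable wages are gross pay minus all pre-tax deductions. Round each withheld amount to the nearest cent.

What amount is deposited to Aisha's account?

$3,574.43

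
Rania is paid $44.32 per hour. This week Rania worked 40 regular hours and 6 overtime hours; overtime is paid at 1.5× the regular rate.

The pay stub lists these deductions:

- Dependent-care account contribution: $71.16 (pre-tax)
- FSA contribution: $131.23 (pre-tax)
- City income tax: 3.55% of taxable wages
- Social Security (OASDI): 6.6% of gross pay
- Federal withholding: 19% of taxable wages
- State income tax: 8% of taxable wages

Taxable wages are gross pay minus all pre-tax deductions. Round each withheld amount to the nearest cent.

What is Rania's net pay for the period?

Regular pay: 40 × $44.32 = $1,772.80
Overtime pay: 6 × $44.32 × 1.5 = $398.88
Gross pay = $1,772.80 + $398.88 = $2,171.68
FSA contribution: $131.23
Dependent-care account contribution: $71.16
Pre-tax total = $131.23 + $71.16 = $202.39
Taxable wages = $2,171.68 − $202.39 = $1,969.29
City income tax: $1,969.29 × 0.0355 = $69.91
Federal withholding: $1,969.29 × 0.19 = $374.17
State income tax: $1,969.29 × 0.08 = $157.54
Social Security (OASDI): $2,171.68 × 0.066 = $143.33
Total deductions = $131.23 + $71.16 + $69.91 + $374.17 + $157.54 + $143.33 = $947.34
Net pay = $2,171.68 − $947.34 = $1,224.34

$1,224.34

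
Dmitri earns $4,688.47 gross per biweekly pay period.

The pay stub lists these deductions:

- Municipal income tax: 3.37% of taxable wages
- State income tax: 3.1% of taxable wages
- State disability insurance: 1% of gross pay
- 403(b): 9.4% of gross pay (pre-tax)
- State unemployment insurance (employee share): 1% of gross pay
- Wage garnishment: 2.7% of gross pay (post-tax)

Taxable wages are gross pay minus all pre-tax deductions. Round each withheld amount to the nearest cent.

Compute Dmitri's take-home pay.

$3,752.57

403(b): $4,688.47 × 0.094 = $440.72
Taxable wages = $4,688.47 − $440.72 = $4,247.75
Municipal income tax: $4,247.75 × 0.0337 = $143.15
State income tax: $4,247.75 × 0.031 = $131.68
State disability insurance: $4,688.47 × 0.01 = $46.88
State unemployment insurance (employee share): $4,688.47 × 0.01 = $46.88
Wage garnishment: $4,688.47 × 0.027 = $126.59
Total deductions = $440.72 + $143.15 + $131.68 + $46.88 + $46.88 + $126.59 = $935.90
Net pay = $4,688.47 − $935.90 = $3,752.57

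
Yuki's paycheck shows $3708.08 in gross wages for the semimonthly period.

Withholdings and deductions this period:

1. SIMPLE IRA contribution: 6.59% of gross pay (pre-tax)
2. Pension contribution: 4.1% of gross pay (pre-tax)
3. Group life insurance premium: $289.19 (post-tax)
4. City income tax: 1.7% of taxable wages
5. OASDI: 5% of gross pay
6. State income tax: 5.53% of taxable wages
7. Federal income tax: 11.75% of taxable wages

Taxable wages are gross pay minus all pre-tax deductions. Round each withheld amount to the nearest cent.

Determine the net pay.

Pension contribution: $3708.08 × 0.041 = $152.03
SIMPLE IRA contribution: $3708.08 × 0.0659 = $244.36
Pre-tax total = $152.03 + $244.36 = $396.39
Taxable wages = $3708.08 − $396.39 = $3311.69
Federal income tax: $3311.69 × 0.1175 = $389.12
City income tax: $3311.69 × 0.017 = $56.30
State income tax: $3311.69 × 0.0553 = $183.14
OASDI: $3708.08 × 0.05 = $185.40
Group life insurance premium: $289.19
Total deductions = $152.03 + $244.36 + $389.12 + $56.30 + $183.14 + $185.40 + $289.19 = $1499.54
Net pay = $3708.08 − $1499.54 = $2208.54

$2208.54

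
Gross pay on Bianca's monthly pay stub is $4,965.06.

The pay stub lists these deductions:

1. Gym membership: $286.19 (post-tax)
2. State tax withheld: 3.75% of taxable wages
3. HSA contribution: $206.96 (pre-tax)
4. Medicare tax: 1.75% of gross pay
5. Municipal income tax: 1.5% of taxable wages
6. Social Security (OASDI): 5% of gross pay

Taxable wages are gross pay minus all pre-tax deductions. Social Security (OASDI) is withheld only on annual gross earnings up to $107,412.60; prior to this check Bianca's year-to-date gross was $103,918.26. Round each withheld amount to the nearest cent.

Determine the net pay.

$3,960.50

HSA contribution: $206.96
Taxable wages = $4,965.06 − $206.96 = $4,758.10
State tax withheld: $4,758.10 × 0.0375 = $178.43
Municipal income tax: $4,758.10 × 0.015 = $71.37
Social Security (OASDI): only $107,412.60 − $103,918.26 = $3,494.34 of this check is subject → $3,494.34 × 0.05 = $174.72
Medicare tax: $4,965.06 × 0.0175 = $86.89
Gym membership: $286.19
Total deductions = $206.96 + $178.43 + $71.37 + $174.72 + $86.89 + $286.19 = $1,004.56
Net pay = $4,965.06 − $1,004.56 = $3,960.50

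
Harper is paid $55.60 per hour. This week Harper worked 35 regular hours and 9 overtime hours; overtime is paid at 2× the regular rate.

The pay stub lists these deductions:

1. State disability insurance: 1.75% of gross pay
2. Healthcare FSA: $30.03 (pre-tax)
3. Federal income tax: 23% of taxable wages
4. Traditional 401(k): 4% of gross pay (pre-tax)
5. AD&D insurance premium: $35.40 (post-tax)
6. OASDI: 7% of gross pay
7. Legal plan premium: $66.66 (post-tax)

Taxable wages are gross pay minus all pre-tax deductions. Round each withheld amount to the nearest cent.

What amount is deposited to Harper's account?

$1,795.24

Regular pay: 35 × $55.60 = $1,946.00
Overtime pay: 9 × $55.60 × 2 = $1,000.80
Gross pay = $1,946.00 + $1,000.80 = $2,946.80
Traditional 401(k): $2,946.80 × 0.04 = $117.87
Healthcare FSA: $30.03
Pre-tax total = $117.87 + $30.03 = $147.90
Taxable wages = $2,946.80 − $147.90 = $2,798.90
Federal income tax: $2,798.90 × 0.23 = $643.75
State disability insurance: $2,946.80 × 0.0175 = $51.57
OASDI: $2,946.80 × 0.07 = $206.28
AD&D insurance premium: $35.40
Legal plan premium: $66.66
Total deductions = $117.87 + $30.03 + $643.75 + $51.57 + $206.28 + $35.40 + $66.66 = $1,151.56
Net pay = $2,946.80 − $1,151.56 = $1,795.24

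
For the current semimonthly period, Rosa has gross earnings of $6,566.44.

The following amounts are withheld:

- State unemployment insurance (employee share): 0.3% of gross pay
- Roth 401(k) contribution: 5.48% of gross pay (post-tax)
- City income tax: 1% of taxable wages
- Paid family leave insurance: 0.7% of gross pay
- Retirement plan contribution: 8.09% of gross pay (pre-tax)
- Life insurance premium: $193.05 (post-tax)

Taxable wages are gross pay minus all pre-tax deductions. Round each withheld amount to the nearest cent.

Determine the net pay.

$5,356.31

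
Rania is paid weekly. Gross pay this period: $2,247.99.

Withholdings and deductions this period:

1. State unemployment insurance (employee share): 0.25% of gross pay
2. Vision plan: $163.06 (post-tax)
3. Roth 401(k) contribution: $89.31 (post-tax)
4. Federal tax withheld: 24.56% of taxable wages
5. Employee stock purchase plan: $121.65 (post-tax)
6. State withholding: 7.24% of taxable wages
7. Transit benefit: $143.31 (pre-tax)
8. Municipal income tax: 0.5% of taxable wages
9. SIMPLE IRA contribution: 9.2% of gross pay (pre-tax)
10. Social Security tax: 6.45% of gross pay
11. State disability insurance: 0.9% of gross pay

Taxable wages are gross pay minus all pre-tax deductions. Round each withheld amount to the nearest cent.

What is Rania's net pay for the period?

$739.98

SIMPLE IRA contribution: $2,247.99 × 0.092 = $206.82
Transit benefit: $143.31
Pre-tax total = $206.82 + $143.31 = $350.13
Taxable wages = $2,247.99 − $350.13 = $1,897.86
Federal tax withheld: $1,897.86 × 0.2456 = $466.11
State withholding: $1,897.86 × 0.0724 = $137.41
Municipal income tax: $1,897.86 × 0.005 = $9.49
State disability insurance: $2,247.99 × 0.009 = $20.23
Social Security tax: $2,247.99 × 0.0645 = $145.00
State unemployment insurance (employee share): $2,247.99 × 0.0025 = $5.62
Roth 401(k) contribution: $89.31
Employee stock purchase plan: $121.65
Vision plan: $163.06
Total deductions = $206.82 + $143.31 + $466.11 + $137.41 + $9.49 + $20.23 + $145.00 + $5.62 + $89.31 + $121.65 + $163.06 = $1,508.01
Net pay = $2,247.99 − $1,508.01 = $739.98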